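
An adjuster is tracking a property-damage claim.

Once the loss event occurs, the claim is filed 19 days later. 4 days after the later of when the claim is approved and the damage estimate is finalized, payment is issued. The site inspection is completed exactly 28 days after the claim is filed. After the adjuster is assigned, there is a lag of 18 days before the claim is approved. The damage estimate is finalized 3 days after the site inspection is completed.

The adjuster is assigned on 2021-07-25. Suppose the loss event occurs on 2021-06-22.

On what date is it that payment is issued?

The adjuster is assigned: Jul 25, 2021.
The claim is approved: Jul 25, 2021 + 18 days = Aug 12, 2021.
The loss event occurs: Jun 22, 2021.
The claim is filed: Jun 22, 2021 + 19 days = Jul 11, 2021.
The site inspection is completed: Jul 11, 2021 + 28 days = Aug 8, 2021.
The damage estimate is finalized: Aug 8, 2021 + 3 days = Aug 11, 2021.
Both prerequisites met — the claim is approved (Aug 12, 2021), the damage estimate is finalized (Aug 11, 2021); the later is Aug 12, 2021.
Payment is issued: Aug 12, 2021 + 4 days = Aug 16, 2021.

2021-08-16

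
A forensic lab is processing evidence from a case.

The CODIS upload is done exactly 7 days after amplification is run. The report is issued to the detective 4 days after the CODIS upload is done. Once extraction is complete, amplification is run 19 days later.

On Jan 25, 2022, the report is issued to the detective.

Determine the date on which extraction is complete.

Dec 26, 2021

The report is issued to the detective: Jan 25, 2022.
The CODIS upload is done: Jan 25, 2022 − 4 days = Jan 21, 2022.
Amplification is run: Jan 21, 2022 − 7 days = Jan 14, 2022.
Extraction is complete: Jan 14, 2022 − 19 days = Dec 26, 2021.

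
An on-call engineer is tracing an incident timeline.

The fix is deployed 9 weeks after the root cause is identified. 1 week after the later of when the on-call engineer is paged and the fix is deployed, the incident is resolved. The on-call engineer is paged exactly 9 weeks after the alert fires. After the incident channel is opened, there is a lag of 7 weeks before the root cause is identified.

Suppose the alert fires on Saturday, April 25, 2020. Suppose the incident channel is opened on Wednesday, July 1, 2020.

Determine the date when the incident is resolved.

Wednesday, October 28, 2020

The alert fires: Apr 25, 2020.
The on-call engineer is paged: Apr 25, 2020 + 9 weeks = Jun 27, 2020.
The incident channel is opened: Jul 1, 2020.
The root cause is identified: Jul 1, 2020 + 7 weeks = Aug 19, 2020.
The fix is deployed: Aug 19, 2020 + 9 weeks = Oct 21, 2020.
Both prerequisites met — the on-call engineer is paged (Jun 27, 2020), the fix is deployed (Oct 21, 2020); the later is Oct 21, 2020.
The incident is resolved: Oct 21, 2020 + 1 week = Oct 28, 2020.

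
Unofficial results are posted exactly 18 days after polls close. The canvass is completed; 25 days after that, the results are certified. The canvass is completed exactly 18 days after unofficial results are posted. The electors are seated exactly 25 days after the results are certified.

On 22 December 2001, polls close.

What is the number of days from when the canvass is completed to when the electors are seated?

50 days

Causal path: the canvass is completed → the results are certified → the electors are seated.
Total delay along the path: 25 + 25 = 50 days.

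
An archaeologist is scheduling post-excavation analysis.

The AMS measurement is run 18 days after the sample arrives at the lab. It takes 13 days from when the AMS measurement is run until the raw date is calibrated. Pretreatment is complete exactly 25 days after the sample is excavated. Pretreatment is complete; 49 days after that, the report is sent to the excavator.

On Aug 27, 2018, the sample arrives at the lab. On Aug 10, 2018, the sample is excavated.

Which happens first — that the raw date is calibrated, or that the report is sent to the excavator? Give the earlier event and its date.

The sample arrives at the lab: Aug 27, 2018.
The AMS measurement is run: Aug 27, 2018 + 18 days = Sep 14, 2018.
The raw date is calibrated: Sep 14, 2018 + 13 days = Sep 27, 2018.
The sample is excavated: Aug 10, 2018.
Pretreatment is complete: Aug 10, 2018 + 25 days = Sep 4, 2018.
The report is sent to the excavator: Sep 4, 2018 + 49 days = Oct 23, 2018.
Comparing: the raw date is calibrated on Sep 27, 2018 vs the report is sent to the excavator on Oct 23, 2018. Earlier: the raw date is calibrated.

The raw date is calibrated — Sep 27, 2018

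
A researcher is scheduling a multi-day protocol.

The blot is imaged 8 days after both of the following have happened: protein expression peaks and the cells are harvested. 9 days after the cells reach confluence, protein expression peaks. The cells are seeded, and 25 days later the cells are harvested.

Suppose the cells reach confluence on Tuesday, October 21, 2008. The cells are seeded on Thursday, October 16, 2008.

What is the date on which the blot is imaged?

The cells reach confluence: Oct 21, 2008.
Protein expression peaks: Oct 21, 2008 + 9 days = Oct 30, 2008.
The cells are seeded: Oct 16, 2008.
The cells are harvested: Oct 16, 2008 + 25 days = Nov 10, 2008.
Both prerequisites met — protein expression peaks (Oct 30, 2008), the cells are harvested (Nov 10, 2008); the later is Nov 10, 2008.
The blot is imaged: Nov 10, 2008 + 8 days = Nov 18, 2008.

Tuesday, November 18, 2008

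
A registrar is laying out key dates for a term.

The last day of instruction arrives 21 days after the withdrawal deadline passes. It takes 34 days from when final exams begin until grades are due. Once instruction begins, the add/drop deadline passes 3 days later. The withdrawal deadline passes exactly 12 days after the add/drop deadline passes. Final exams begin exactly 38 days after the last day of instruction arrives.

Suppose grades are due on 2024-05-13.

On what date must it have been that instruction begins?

Grades are due: May 13, 2024.
Final exams begin: May 13, 2024 − 34 days = Apr 9, 2024.
The last day of instruction arrives: Apr 9, 2024 − 38 days = Mar 2, 2024.
The withdrawal deadline passes: Mar 2, 2024 − 21 days = Feb 10, 2024.
The add/drop deadline passes: Feb 10, 2024 − 12 days = Jan 29, 2024.
Instruction begins: Jan 29, 2024 − 3 days = Jan 26, 2024.

2024-01-26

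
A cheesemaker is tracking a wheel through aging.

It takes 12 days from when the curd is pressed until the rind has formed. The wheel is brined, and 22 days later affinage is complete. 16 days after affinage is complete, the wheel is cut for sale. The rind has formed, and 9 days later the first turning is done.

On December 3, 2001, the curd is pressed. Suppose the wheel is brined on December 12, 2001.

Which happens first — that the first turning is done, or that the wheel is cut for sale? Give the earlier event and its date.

The first turning is done — December 24, 2001

The curd is pressed: Dec 3, 2001.
The rind has formed: Dec 3, 2001 + 12 days = Dec 15, 2001.
The first turning is done: Dec 15, 2001 + 9 days = Dec 24, 2001.
The wheel is brined: Dec 12, 2001.
Affinage is complete: Dec 12, 2001 + 22 days = Jan 3, 2002.
The wheel is cut for sale: Jan 3, 2002 + 16 days = Jan 19, 2002.
Comparing: the first turning is done on Dec 24, 2001 vs the wheel is cut for sale on Jan 19, 2002. Earlier: the first turning is done.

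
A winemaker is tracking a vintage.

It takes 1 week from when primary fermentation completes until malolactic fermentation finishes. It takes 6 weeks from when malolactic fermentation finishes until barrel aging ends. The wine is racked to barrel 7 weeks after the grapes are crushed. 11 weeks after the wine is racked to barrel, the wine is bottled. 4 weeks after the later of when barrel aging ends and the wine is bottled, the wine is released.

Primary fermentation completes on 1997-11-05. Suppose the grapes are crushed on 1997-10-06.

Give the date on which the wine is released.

1998-03-09

Primary fermentation completes: Nov 5, 1997.
Malolactic fermentation finishes: Nov 5, 1997 + 1 week = Nov 12, 1997.
Barrel aging ends: Nov 12, 1997 + 6 weeks = Dec 24, 1997.
The grapes are crushed: Oct 6, 1997.
The wine is racked to barrel: Oct 6, 1997 + 7 weeks = Nov 24, 1997.
The wine is bottled: Nov 24, 1997 + 11 weeks = Feb 9, 1998.
Both prerequisites met — barrel aging ends (Dec 24, 1997), the wine is bottled (Feb 9, 1998); the later is Feb 9, 1998.
The wine is released: Feb 9, 1998 + 4 weeks = Mar 9, 1998.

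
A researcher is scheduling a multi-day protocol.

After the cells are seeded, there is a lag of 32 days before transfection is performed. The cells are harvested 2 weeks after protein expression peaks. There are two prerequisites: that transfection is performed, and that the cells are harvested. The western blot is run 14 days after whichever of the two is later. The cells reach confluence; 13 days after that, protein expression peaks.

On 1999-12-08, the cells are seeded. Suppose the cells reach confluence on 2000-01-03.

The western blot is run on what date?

2000-02-13

The cells are seeded: Dec 8, 1999.
Transfection is performed: Dec 8, 1999 + 32 days = Jan 9, 2000.
The cells reach confluence: Jan 3, 2000.
Protein expression peaks: Jan 3, 2000 + 13 days = Jan 16, 2000.
The cells are harvested: Jan 16, 2000 + 2 weeks = Jan 30, 2000.
Both prerequisites met — transfection is performed (Jan 9, 2000), the cells are harvested (Jan 30, 2000); the later is Jan 30, 2000.
The western blot is run: Jan 30, 2000 + 14 days = Feb 13, 2000.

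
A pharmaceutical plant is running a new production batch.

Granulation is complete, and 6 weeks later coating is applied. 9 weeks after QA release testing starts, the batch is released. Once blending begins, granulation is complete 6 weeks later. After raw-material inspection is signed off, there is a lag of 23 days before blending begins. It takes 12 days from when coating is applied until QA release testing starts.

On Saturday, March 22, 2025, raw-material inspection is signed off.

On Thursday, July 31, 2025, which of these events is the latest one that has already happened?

QA release testing starts

Raw-material inspection is signed off: Mar 22, 2025.
Blending begins: Mar 22, 2025 + 23 days = Apr 14, 2025.
Granulation is complete: Apr 14, 2025 + 6 weeks = May 26, 2025.
Coating is applied: May 26, 2025 + 6 weeks = Jul 7, 2025.
QA release testing starts: Jul 7, 2025 + 12 days = Jul 19, 2025.
The batch is released: Jul 19, 2025 + 9 weeks = Sep 20, 2025.
Jul 31, 2025 falls between when QA release testing starts (Jul 19, 2025) and when the batch is released (Sep 20, 2025).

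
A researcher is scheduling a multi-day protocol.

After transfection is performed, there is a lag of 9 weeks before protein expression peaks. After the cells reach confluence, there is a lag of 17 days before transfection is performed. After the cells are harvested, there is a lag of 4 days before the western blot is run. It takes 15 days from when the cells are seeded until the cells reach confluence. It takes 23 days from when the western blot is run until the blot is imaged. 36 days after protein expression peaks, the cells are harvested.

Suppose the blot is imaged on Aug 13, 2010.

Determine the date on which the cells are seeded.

Mar 8, 2010

The blot is imaged: Aug 13, 2010.
The western blot is run: Aug 13, 2010 − 23 days = Jul 21, 2010.
The cells are harvested: Jul 21, 2010 − 4 days = Jul 17, 2010.
Protein expression peaks: Jul 17, 2010 − 36 days = Jun 11, 2010.
Transfection is performed: Jun 11, 2010 − 9 weeks = Apr 9, 2010.
The cells reach confluence: Apr 9, 2010 − 17 days = Mar 23, 2010.
The cells are seeded: Mar 23, 2010 − 15 days = Mar 8, 2010.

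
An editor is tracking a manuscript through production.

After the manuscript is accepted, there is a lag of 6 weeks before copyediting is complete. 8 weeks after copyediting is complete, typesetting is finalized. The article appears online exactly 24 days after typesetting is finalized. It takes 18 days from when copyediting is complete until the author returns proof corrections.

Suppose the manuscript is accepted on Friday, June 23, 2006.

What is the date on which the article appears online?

The manuscript is accepted: Jun 23, 2006.
Copyediting is complete: Jun 23, 2006 + 6 weeks = Aug 4, 2006.
Typesetting is finalized: Aug 4, 2006 + 8 weeks = Sep 29, 2006.
The article appears online: Sep 29, 2006 + 24 days = Oct 23, 2006.

Monday, October 23, 2006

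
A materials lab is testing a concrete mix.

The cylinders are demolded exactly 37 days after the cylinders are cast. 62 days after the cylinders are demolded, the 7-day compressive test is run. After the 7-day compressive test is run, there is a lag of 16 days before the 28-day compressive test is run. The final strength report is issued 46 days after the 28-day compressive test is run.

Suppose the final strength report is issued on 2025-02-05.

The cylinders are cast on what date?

2024-08-28

The final strength report is issued: Feb 5, 2025.
The 28-day compressive test is run: Feb 5, 2025 − 46 days = Dec 21, 2024.
The 7-day compressive test is run: Dec 21, 2024 − 16 days = Dec 5, 2024.
The cylinders are demolded: Dec 5, 2024 − 62 days = Oct 4, 2024.
The cylinders are cast: Oct 4, 2024 − 37 days = Aug 28, 2024.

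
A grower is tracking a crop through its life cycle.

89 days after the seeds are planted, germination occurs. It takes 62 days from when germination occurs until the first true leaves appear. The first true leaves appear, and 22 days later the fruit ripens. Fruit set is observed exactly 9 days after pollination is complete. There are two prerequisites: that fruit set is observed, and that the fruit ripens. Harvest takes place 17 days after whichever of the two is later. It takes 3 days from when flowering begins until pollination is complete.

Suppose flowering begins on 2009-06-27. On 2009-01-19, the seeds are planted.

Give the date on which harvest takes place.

Flowering begins: Jun 27, 2009.
Pollination is complete: Jun 27, 2009 + 3 days = Jun 30, 2009.
Fruit set is observed: Jun 30, 2009 + 9 days = Jul 9, 2009.
The seeds are planted: Jan 19, 2009.
Germination occurs: Jan 19, 2009 + 89 days = Apr 18, 2009.
The first true leaves appear: Apr 18, 2009 + 62 days = Jun 19, 2009.
The fruit ripens: Jun 19, 2009 + 22 days = Jul 11, 2009.
Both prerequisites met — fruit set is observed (Jul 9, 2009), the fruit ripens (Jul 11, 2009); the later is Jul 11, 2009.
Harvest takes place: Jul 11, 2009 + 17 days = Jul 28, 2009.

2009-07-28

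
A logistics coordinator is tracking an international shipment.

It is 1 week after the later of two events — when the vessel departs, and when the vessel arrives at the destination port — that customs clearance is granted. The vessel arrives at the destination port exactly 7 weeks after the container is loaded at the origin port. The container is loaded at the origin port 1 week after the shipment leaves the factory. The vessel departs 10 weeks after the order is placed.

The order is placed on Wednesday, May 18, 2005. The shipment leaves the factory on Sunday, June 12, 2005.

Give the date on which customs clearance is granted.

The order is placed: May 18, 2005.
The vessel departs: May 18, 2005 + 10 weeks = Jul 27, 2005.
The shipment leaves the factory: Jun 12, 2005.
The container is loaded at the origin port: Jun 12, 2005 + 1 week = Jun 19, 2005.
The vessel arrives at the destination port: Jun 19, 2005 + 7 weeks = Aug 7, 2005.
Both prerequisites met — the vessel departs (Jul 27, 2005), the vessel arrives at the destination port (Aug 7, 2005); the later is Aug 7, 2005.
Customs clearance is granted: Aug 7, 2005 + 1 week = Aug 14, 2005.

Sunday, August 14, 2005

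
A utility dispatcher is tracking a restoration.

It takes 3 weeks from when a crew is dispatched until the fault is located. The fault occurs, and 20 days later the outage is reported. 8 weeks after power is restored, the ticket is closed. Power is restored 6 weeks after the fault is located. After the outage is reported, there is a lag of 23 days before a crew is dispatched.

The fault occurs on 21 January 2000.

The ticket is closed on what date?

1 July 2000

The fault occurs: Jan 21, 2000.
The outage is reported: Jan 21, 2000 + 20 days = Feb 10, 2000.
A crew is dispatched: Feb 10, 2000 + 23 days = Mar 4, 2000.
The fault is located: Mar 4, 2000 + 3 weeks = Mar 25, 2000.
Power is restored: Mar 25, 2000 + 6 weeks = May 6, 2000.
The ticket is closed: May 6, 2000 + 8 weeks = Jul 1, 2000.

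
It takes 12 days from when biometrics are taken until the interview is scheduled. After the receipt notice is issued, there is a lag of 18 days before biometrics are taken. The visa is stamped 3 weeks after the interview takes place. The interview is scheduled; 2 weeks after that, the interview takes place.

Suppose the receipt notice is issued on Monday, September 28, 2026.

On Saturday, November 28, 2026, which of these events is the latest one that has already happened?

The receipt notice is issued: Sep 28, 2026.
Biometrics are taken: Sep 28, 2026 + 18 days = Oct 16, 2026.
The interview is scheduled: Oct 16, 2026 + 12 days = Oct 28, 2026.
The interview takes place: Oct 28, 2026 + 2 weeks = Nov 11, 2026.
The visa is stamped: Nov 11, 2026 + 3 weeks = Dec 2, 2026.
Nov 28, 2026 falls between when the interview takes place (Nov 11, 2026) and when the visa is stamped (Dec 2, 2026).

The interview takes place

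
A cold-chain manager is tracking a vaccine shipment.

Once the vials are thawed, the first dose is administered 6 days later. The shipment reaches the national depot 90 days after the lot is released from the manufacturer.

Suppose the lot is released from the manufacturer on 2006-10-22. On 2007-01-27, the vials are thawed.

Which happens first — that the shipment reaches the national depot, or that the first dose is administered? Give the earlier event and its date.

The shipment reaches the national depot — 2007-01-20

The lot is released from the manufacturer: Oct 22, 2006.
The shipment reaches the national depot: Oct 22, 2006 + 90 days = Jan 20, 2007.
The vials are thawed: Jan 27, 2007.
The first dose is administered: Jan 27, 2007 + 6 days = Feb 2, 2007.
Comparing: the shipment reaches the national depot on Jan 20, 2007 vs the first dose is administered on Feb 2, 2007. Earlier: the shipment reaches the national depot.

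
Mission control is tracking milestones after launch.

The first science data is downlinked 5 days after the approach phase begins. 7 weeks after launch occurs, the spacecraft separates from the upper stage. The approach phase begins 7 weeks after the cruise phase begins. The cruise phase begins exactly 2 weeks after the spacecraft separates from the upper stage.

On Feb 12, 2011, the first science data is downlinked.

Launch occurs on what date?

Oct 18, 2010

The first science data is downlinked: Feb 12, 2011.
The approach phase begins: Feb 12, 2011 − 5 days = Feb 7, 2011.
The cruise phase begins: Feb 7, 2011 − 7 weeks = Dec 20, 2010.
The spacecraft separates from the upper stage: Dec 20, 2010 − 2 weeks = Dec 6, 2010.
Launch occurs: Dec 6, 2010 − 7 weeks = Oct 18, 2010.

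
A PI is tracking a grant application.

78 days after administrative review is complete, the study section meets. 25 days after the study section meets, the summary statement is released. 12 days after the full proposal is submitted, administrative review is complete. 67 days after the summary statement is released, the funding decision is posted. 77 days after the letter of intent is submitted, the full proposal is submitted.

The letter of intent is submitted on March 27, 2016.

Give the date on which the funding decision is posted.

The letter of intent is submitted: Mar 27, 2016.
The full proposal is submitted: Mar 27, 2016 + 77 days = Jun 12, 2016.
Administrative review is complete: Jun 12, 2016 + 12 days = Jun 24, 2016.
The study section meets: Jun 24, 2016 + 78 days = Sep 10, 2016.
The summary statement is released: Sep 10, 2016 + 25 days = Oct 5, 2016.
The funding decision is posted: Oct 5, 2016 + 67 days = Dec 11, 2016.

December 11, 2016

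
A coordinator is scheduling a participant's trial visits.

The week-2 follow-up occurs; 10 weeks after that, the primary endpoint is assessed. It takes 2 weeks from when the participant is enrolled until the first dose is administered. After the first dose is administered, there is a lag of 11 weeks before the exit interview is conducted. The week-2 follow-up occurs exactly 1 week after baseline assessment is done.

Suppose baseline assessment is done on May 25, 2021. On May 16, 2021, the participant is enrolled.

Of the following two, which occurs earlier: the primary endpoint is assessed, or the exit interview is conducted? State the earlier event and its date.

Baseline assessment is done: May 25, 2021.
The week-2 follow-up occurs: May 25, 2021 + 1 week = Jun 1, 2021.
The primary endpoint is assessed: Jun 1, 2021 + 10 weeks = Aug 10, 2021.
The participant is enrolled: May 16, 2021.
The first dose is administered: May 16, 2021 + 2 weeks = May 30, 2021.
The exit interview is conducted: May 30, 2021 + 11 weeks = Aug 15, 2021.
Comparing: the primary endpoint is assessed on Aug 10, 2021 vs the exit interview is conducted on Aug 15, 2021. Earlier: the primary endpoint is assessed.

The primary endpoint is assessed — August 10, 2021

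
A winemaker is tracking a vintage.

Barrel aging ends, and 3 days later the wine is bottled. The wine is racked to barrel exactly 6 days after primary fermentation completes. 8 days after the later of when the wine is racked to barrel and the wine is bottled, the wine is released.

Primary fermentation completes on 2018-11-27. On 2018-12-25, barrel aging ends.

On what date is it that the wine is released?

2019-01-05

Primary fermentation completes: Nov 27, 2018.
The wine is racked to barrel: Nov 27, 2018 + 6 days = Dec 3, 2018.
Barrel aging ends: Dec 25, 2018.
The wine is bottled: Dec 25, 2018 + 3 days = Dec 28, 2018.
Both prerequisites met — the wine is racked to barrel (Dec 3, 2018), the wine is bottled (Dec 28, 2018); the later is Dec 28, 2018.
The wine is released: Dec 28, 2018 + 8 days = Jan 5, 2019.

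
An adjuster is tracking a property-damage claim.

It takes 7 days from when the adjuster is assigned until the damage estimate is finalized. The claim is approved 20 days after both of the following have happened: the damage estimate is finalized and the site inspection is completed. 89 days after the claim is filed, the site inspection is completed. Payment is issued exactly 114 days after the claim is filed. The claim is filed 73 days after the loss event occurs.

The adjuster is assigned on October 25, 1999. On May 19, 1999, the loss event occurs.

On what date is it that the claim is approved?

November 21, 1999

The adjuster is assigned: Oct 25, 1999.
The damage estimate is finalized: Oct 25, 1999 + 7 days = Nov 1, 1999.
The loss event occurs: May 19, 1999.
The claim is filed: May 19, 1999 + 73 days = Jul 31, 1999.
The site inspection is completed: Jul 31, 1999 + 89 days = Oct 28, 1999.
Both prerequisites met — the damage estimate is finalized (Nov 1, 1999), the site inspection is completed (Oct 28, 1999); the later is Nov 1, 1999.
The claim is approved: Nov 1, 1999 + 20 days = Nov 21, 1999.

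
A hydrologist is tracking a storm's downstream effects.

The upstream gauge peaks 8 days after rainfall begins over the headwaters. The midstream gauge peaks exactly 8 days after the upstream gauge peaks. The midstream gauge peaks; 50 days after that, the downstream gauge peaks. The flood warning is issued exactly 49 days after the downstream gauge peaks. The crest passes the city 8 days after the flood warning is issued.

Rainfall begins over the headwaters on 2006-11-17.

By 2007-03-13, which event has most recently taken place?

Rainfall begins over the headwaters: Nov 17, 2006.
The upstream gauge peaks: Nov 17, 2006 + 8 days = Nov 25, 2006.
The midstream gauge peaks: Nov 25, 2006 + 8 days = Dec 3, 2006.
The downstream gauge peaks: Dec 3, 2006 + 50 days = Jan 22, 2007.
The flood warning is issued: Jan 22, 2007 + 49 days = Mar 12, 2007.
The crest passes the city: Mar 12, 2007 + 8 days = Mar 20, 2007.
Mar 13, 2007 falls between when the flood warning is issued (Mar 12, 2007) and when the crest passes the city (Mar 20, 2007).

The flood warning is issued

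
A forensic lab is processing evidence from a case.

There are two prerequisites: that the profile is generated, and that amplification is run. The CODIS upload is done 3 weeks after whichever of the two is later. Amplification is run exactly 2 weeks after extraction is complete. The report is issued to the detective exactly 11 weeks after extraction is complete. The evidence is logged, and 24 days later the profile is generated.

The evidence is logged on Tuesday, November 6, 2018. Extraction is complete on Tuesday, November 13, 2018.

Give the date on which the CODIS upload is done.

Friday, December 21, 2018

The evidence is logged: Nov 6, 2018.
The profile is generated: Nov 6, 2018 + 24 days = Nov 30, 2018.
Extraction is complete: Nov 13, 2018.
Amplification is run: Nov 13, 2018 + 2 weeks = Nov 27, 2018.
Both prerequisites met — the profile is generated (Nov 30, 2018), amplification is run (Nov 27, 2018); the later is Nov 30, 2018.
The CODIS upload is done: Nov 30, 2018 + 3 weeks = Dec 21, 2018.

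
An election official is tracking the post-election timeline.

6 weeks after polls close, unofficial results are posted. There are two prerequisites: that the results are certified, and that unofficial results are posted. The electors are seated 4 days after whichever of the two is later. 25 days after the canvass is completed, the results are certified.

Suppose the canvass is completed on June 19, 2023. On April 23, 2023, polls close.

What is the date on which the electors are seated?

July 18, 2023

The canvass is completed: Jun 19, 2023.
The results are certified: Jun 19, 2023 + 25 days = Jul 14, 2023.
Polls close: Apr 23, 2023.
Unofficial results are posted: Apr 23, 2023 + 6 weeks = Jun 4, 2023.
Both prerequisites met — the results are certified (Jul 14, 2023), unofficial results are posted (Jun 4, 2023); the later is Jul 14, 2023.
The electors are seated: Jul 14, 2023 + 4 days = Jul 18, 2023.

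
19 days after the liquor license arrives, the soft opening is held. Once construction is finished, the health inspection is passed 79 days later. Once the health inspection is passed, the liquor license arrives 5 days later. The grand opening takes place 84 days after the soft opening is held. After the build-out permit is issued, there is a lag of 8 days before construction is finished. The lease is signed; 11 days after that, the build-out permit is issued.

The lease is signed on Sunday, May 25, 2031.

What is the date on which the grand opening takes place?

Wednesday, December 17, 2031

The lease is signed: May 25, 2031.
The build-out permit is issued: May 25, 2031 + 11 days = Jun 5, 2031.
Construction is finished: Jun 5, 2031 + 8 days = Jun 13, 2031.
The health inspection is passed: Jun 13, 2031 + 79 days = Aug 31, 2031.
The liquor license arrives: Aug 31, 2031 + 5 days = Sep 5, 2031.
The soft opening is held: Sep 5, 2031 + 19 days = Sep 24, 2031.
The grand opening takes place: Sep 24, 2031 + 84 days = Dec 17, 2031.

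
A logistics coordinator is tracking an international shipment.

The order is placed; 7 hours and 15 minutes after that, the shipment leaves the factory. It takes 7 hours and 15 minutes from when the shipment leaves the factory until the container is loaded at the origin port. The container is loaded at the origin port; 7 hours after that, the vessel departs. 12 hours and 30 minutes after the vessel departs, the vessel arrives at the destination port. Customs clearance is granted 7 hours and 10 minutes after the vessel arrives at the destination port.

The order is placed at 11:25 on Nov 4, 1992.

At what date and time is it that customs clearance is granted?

04:35 on Nov 6, 1992

The order is placed: 11:25 Nov 4, 1992.
The shipment leaves the factory: 11:25 Nov 4, 1992 + 7h15m = 18:40 Nov 4, 1992.
The container is loaded at the origin port: 18:40 Nov 4, 1992 + 7h15m = 01:55 Nov 5, 1992.
The vessel departs: 01:55 Nov 5, 1992 + 7h = 08:55 Nov 5, 1992.
The vessel arrives at the destination port: 08:55 Nov 5, 1992 + 12h30m = 21:25 Nov 5, 1992.
Customs clearance is granted: 21:25 Nov 5, 1992 + 7h10m = 04:35 Nov 6, 1992.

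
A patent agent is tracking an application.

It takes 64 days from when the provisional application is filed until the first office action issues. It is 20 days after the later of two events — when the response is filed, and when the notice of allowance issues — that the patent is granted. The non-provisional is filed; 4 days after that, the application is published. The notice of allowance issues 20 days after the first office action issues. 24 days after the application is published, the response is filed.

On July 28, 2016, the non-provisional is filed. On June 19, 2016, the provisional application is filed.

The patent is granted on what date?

The non-provisional is filed: Jul 28, 2016.
The application is published: Jul 28, 2016 + 4 days = Aug 1, 2016.
The response is filed: Aug 1, 2016 + 24 days = Aug 25, 2016.
The provisional application is filed: Jun 19, 2016.
The first office action issues: Jun 19, 2016 + 64 days = Aug 22, 2016.
The notice of allowance issues: Aug 22, 2016 + 20 days = Sep 11, 2016.
Both prerequisites met — the response is filed (Aug 25, 2016), the notice of allowance issues (Sep 11, 2016); the later is Sep 11, 2016.
The patent is granted: Sep 11, 2016 + 20 days = Oct 1, 2016.

October 1, 2016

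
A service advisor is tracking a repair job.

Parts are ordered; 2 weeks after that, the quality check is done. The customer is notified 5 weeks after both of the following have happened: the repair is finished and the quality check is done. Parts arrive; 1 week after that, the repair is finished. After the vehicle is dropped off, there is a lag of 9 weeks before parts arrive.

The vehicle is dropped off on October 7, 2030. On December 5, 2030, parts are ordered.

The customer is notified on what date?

January 23, 2031

The vehicle is dropped off: Oct 7, 2030.
Parts arrive: Oct 7, 2030 + 9 weeks = Dec 9, 2030.
The repair is finished: Dec 9, 2030 + 1 week = Dec 16, 2030.
Parts are ordered: Dec 5, 2030.
The quality check is done: Dec 5, 2030 + 2 weeks = Dec 19, 2030.
Both prerequisites met — the repair is finished (Dec 16, 2030), the quality check is done (Dec 19, 2030); the later is Dec 19, 2030.
The customer is notified: Dec 19, 2030 + 5 weeks = Jan 23, 2031.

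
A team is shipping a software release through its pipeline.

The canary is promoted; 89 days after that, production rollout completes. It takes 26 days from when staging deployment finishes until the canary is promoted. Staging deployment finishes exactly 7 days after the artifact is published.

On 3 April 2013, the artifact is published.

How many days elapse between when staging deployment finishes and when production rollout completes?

115 days

Causal path: staging deployment finishes → the canary is promoted → production rollout completes.
Total delay along the path: 26 + 89 = 115 days.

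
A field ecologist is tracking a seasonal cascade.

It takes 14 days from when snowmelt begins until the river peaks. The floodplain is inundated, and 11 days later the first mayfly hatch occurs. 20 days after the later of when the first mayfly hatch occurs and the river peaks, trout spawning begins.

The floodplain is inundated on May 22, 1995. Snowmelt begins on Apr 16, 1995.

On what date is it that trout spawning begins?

The floodplain is inundated: May 22, 1995.
The first mayfly hatch occurs: May 22, 1995 + 11 days = Jun 2, 1995.
Snowmelt begins: Apr 16, 1995.
The river peaks: Apr 16, 1995 + 14 days = Apr 30, 1995.
Both prerequisites met — the first mayfly hatch occurs (Jun 2, 1995), the river peaks (Apr 30, 1995); the later is Jun 2, 1995.
Trout spawning begins: Jun 2, 1995 + 20 days = Jun 22, 1995.

Jun 22, 1995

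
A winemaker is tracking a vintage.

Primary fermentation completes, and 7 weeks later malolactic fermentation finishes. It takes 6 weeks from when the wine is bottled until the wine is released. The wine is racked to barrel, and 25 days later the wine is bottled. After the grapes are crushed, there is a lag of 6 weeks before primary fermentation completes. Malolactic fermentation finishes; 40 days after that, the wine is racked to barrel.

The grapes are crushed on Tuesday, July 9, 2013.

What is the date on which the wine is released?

The grapes are crushed: Jul 9, 2013.
Primary fermentation completes: Jul 9, 2013 + 6 weeks = Aug 20, 2013.
Malolactic fermentation finishes: Aug 20, 2013 + 7 weeks = Oct 8, 2013.
The wine is racked to barrel: Oct 8, 2013 + 40 days = Nov 17, 2013.
The wine is bottled: Nov 17, 2013 + 25 days = Dec 12, 2013.
The wine is released: Dec 12, 2013 + 6 weeks = Jan 23, 2014.

Thursday, January 23, 2014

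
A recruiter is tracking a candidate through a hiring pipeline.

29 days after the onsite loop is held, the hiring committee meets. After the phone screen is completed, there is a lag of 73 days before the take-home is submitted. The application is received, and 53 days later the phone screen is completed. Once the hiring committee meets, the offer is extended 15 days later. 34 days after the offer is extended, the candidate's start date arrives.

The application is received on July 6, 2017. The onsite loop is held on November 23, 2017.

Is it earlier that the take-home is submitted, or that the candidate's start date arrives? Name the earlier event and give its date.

The application is received: Jul 6, 2017.
The phone screen is completed: Jul 6, 2017 + 53 days = Aug 28, 2017.
The take-home is submitted: Aug 28, 2017 + 73 days = Nov 9, 2017.
The onsite loop is held: Nov 23, 2017.
The hiring committee meets: Nov 23, 2017 + 29 days = Dec 22, 2017.
The offer is extended: Dec 22, 2017 + 15 days = Jan 6, 2018.
The candidate's start date arrives: Jan 6, 2018 + 34 days = Feb 9, 2018.
Comparing: the take-home is submitted on Nov 9, 2017 vs the candidate's start date arrives on Feb 9, 2018. Earlier: the take-home is submitted.

The take-home is submitted — November 9, 2017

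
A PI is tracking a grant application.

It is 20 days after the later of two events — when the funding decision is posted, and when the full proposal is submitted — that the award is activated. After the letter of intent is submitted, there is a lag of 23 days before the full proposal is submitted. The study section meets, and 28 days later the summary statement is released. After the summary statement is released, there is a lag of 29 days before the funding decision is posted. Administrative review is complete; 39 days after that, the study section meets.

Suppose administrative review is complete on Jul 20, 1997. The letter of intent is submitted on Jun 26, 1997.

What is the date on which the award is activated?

Nov 13, 1997

Administrative review is complete: Jul 20, 1997.
The study section meets: Jul 20, 1997 + 39 days = Aug 28, 1997.
The summary statement is released: Aug 28, 1997 + 28 days = Sep 25, 1997.
The funding decision is posted: Sep 25, 1997 + 29 days = Oct 24, 1997.
The letter of intent is submitted: Jun 26, 1997.
The full proposal is submitted: Jun 26, 1997 + 23 days = Jul 19, 1997.
Both prerequisites met — the funding decision is posted (Oct 24, 1997), the full proposal is submitted (Jul 19, 1997); the later is Oct 24, 1997.
The award is activated: Oct 24, 1997 + 20 days = Nov 13, 1997.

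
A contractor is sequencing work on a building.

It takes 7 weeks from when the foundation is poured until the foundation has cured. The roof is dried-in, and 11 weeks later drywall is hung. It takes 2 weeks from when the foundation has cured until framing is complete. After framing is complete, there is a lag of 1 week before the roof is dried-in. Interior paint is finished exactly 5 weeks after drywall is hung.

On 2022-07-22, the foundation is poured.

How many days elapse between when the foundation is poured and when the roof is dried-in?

Causal path: the foundation is poured → the foundation has cured → framing is complete → the roof is dried-in.
Total delay along the path: 7 + 2 + 1 weeks = 10 weeks = 70 days.

70 days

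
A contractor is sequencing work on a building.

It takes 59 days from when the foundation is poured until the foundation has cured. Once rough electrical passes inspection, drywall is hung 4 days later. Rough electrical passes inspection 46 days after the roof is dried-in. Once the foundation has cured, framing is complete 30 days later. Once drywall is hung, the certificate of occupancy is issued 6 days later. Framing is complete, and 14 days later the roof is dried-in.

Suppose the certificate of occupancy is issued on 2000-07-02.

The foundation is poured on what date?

2000-01-25

The certificate of occupancy is issued: Jul 2, 2000.
Drywall is hung: Jul 2, 2000 − 6 days = Jun 26, 2000.
Rough electrical passes inspection: Jun 26, 2000 − 4 days = Jun 22, 2000.
The roof is dried-in: Jun 22, 2000 − 46 days = May 7, 2000.
Framing is complete: May 7, 2000 − 14 days = Apr 23, 2000.
The foundation has cured: Apr 23, 2000 − 30 days = Mar 24, 2000.
The foundation is poured: Mar 24, 2000 − 59 days = Jan 25, 2000.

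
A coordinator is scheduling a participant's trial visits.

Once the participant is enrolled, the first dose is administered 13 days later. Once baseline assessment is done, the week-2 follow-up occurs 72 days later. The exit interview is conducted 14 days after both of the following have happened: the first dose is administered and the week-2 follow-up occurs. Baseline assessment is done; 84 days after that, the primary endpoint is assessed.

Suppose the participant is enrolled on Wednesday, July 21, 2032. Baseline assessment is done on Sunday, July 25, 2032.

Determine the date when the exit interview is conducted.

Tuesday, October 19, 2032

The participant is enrolled: Jul 21, 2032.
The first dose is administered: Jul 21, 2032 + 13 days = Aug 3, 2032.
Baseline assessment is done: Jul 25, 2032.
The week-2 follow-up occurs: Jul 25, 2032 + 72 days = Oct 5, 2032.
Both prerequisites met — the first dose is administered (Aug 3, 2032), the week-2 follow-up occurs (Oct 5, 2032); the later is Oct 5, 2032.
The exit interview is conducted: Oct 5, 2032 + 14 days = Oct 19, 2032.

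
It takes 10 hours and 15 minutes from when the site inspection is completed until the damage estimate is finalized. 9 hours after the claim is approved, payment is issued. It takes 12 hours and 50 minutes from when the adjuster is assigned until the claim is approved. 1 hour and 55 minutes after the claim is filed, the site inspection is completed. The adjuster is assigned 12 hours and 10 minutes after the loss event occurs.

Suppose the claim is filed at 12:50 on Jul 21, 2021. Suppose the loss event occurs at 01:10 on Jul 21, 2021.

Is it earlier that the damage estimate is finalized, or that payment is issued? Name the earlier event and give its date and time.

The damage estimate is finalized — 01:00 on Jul 22, 2021

The claim is filed: 12:50 Jul 21, 2021.
The site inspection is completed: 12:50 Jul 21, 2021 + 1h55m = 14:45 Jul 21, 2021.
The damage estimate is finalized: 14:45 Jul 21, 2021 + 10h15m = 01:00 Jul 22, 2021.
The loss event occurs: 01:10 Jul 21, 2021.
The adjuster is assigned: 01:10 Jul 21, 2021 + 12h10m = 13:20 Jul 21, 2021.
The claim is approved: 13:20 Jul 21, 2021 + 12h50m = 02:10 Jul 22, 2021.
Payment is issued: 02:10 Jul 22, 2021 + 9h = 11:10 Jul 22, 2021.
Comparing: the damage estimate is finalized at 01:00 Jul 22, 2021 vs payment is issued at 11:10 Jul 22, 2021. Earlier: the damage estimate is finalized.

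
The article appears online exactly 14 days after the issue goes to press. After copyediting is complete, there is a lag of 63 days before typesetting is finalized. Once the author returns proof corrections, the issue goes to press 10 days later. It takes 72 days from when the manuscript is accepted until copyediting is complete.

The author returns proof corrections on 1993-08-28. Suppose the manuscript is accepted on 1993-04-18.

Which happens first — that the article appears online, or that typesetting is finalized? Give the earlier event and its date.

Typesetting is finalized — 1993-08-31

The author returns proof corrections: Aug 28, 1993.
The issue goes to press: Aug 28, 1993 + 10 days = Sep 7, 1993.
The article appears online: Sep 7, 1993 + 14 days = Sep 21, 1993.
The manuscript is accepted: Apr 18, 1993.
Copyediting is complete: Apr 18, 1993 + 72 days = Jun 29, 1993.
Typesetting is finalized: Jun 29, 1993 + 63 days = Aug 31, 1993.
Comparing: the article appears online on Sep 21, 1993 vs typesetting is finalized on Aug 31, 1993. Earlier: typesetting is finalized.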